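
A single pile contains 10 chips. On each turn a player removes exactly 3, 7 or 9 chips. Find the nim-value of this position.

Compute g(0), g(1), … for moves {3, 7, 9}:
k:     0  1  2  3  4  5  6  7  8  9 10
g(k):  0  0  0  1  1  1  0  2  2  1  3
So g(10) = 3.

3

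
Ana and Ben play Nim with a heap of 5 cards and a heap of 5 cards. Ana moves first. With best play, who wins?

Ben wins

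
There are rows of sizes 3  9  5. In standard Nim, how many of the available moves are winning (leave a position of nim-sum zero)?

1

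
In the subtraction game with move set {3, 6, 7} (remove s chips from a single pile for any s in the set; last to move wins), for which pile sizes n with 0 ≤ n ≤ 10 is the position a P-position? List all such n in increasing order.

Grundy values for subtraction set {3, 6, 7}:
g(0) = mex{} = 0
g(1) = mex{} = 0
g(2) = mex{} = 0
g(3) = mex{0} = 1
g(4) = mex{0} = 1
g(5) = mex{0} = 1
g(6) = mex{0,1} = 2
g(7) = mex{0,1} = 2
g(8) = mex{0,1} = 2
g(9) = mex{0,1,2} = 3
g(10) = mex{1,2} = 0
The P-positions (g = 0) in 0..10 are 0, 1, 2, 10.

0, 1, 2, 10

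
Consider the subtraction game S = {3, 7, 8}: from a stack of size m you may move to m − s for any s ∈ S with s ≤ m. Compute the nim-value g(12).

0

Grundy values for subtraction set {3, 7, 8}:
k:     0  1  2  3  4  5  6  7  8  9 10 11 12
g(k):  0  0  0  1  1  1  0  2  2  1  3  0  0
So g(12) = 0.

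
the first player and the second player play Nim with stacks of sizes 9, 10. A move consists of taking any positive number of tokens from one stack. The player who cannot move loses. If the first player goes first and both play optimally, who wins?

the first player wins

Write each in binary and XOR column by column:
  1001  (9)
  1010  (10)
  ----
  0011  (3)
The nim-sum is 3 ≠ 0, so this is an N-position: the player to move can win; the first player has a winning move.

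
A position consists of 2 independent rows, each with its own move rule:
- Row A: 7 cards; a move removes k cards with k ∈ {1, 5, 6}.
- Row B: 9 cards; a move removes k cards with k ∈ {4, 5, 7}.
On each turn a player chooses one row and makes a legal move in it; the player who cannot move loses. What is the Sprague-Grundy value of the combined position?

1

Build the Grundy sequence for row A with g(k) = mex{g(k−s) : s ∈ {1, 5, 6}, s ≤ k}:
g(0) = mex{} = 0
g(1) = mex{0} = 1
g(2) = mex{1} = 0
g(3) = mex{0} = 1
g(4) = mex{1} = 0
g(5) = mex{0} = 1
g(6) = mex{0,1} = 2
g(7) = mex{0,1,2} = 3
So g(7) = 3.
Build the Grundy sequence for row B with g(k) = mex{g(k−s) : s ∈ {4, 5, 7}, s ≤ k}:
k:     0  1  2  3  4  5  6  7  8  9
g(k):  0  0  0  0  1  1  1  1  2  2
So g(9) = 2.
By the Sprague-Grundy theorem, the Grundy value of a sum of independent games is the XOR of the component values.
Combined value = 3 XOR 2 = 1.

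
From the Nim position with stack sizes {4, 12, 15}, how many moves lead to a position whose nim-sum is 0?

3

Compute the nim-sum pairwise:
4 XOR 12 = 8
8 XOR 15 = 7
The overall nim-sum is X = 7. A stack of size p has a winning move iff p XOR X < p (reduce it to p XOR X).
  4: 4 XOR 7 = 3 < 4 — winning move (to 3).
  12: 12 XOR 7 = 11 < 12 — winning move (to 11).
  15: 15 XOR 7 = 8 < 15 — winning move (to 8).
That gives 3 winning moves.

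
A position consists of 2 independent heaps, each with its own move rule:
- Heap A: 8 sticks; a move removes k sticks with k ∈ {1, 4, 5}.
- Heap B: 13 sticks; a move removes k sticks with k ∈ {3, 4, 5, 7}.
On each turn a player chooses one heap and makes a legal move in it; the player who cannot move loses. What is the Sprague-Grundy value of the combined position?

Build the Grundy sequence for heap A with g(k) = mex{g(k−s) : s ∈ {1, 4, 5}, s ≤ k}:
g(0) = mex{} = 0
g(1) = mex{0} = 1
g(2) = mex{1} = 0
g(3) = mex{0} = 1
g(4) = mex{0,1} = 2
g(5) = mex{0,1,2} = 3
g(6) = mex{0,1,3} = 2
g(7) = mex{0,1,2} = 3
g(8) = mex{1,2,3} = 0
So g(8) = 0.
Build the Grundy sequence for heap B with g(k) = mex{g(k−s) : s ∈ {3, 4, 5, 7}, s ≤ k}:
g(0) = mex{} = 0
g(1) = mex{} = 0
g(2) = mex{} = 0
g(3) = mex{0} = 1
g(4) = mex{0} = 1
g(5) = mex{0} = 1
g(6) = mex{0,1} = 2
g(7) = mex{0,1} = 2
g(8) = mex{0,1} = 2
g(9) = mex{0,1,2} = 3
g(10) = mex{1,2} = 0
g(11) = mex{1,2} = 0
g(12) = mex{1,2,3} = 0
g(13) = mex{0,2,3} = 1
So g(13) = 1.
The value of a disjunctive sum is the nim-sum of the parts.
Combined value = 0 ⊕ 1 = 1.

1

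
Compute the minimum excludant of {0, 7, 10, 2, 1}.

The values 0, 1, 2 are all present; 3 is the first non-negative integer missing from the set.

3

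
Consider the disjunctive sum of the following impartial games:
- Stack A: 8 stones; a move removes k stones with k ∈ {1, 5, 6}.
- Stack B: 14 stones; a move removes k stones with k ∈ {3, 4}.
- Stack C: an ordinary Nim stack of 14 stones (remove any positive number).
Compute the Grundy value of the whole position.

12

For stack A, compute g(0), g(1), … with moves {1, 5, 6}:
k:     0  1  2  3  4  5  6  7  8
g(k):  0  1  0  1  0  1  2  3  2
So g(8) = 2.
Grundy values for stack B (subtraction set {3, 4}):
k:     0  1  2  3  4  5  6  7  8  9 10 11 12 13 14
g(k):  0  0  0  1  1  1  2  0  0  0  1  1  1  2  0
So g(14) = 0.
Stack C is a plain Nim stack of size 14, so its Grundy value is 14.
By the Sprague-Grundy theorem, the Grundy value of a sum of independent games is the XOR of the component values.
Combined value = 2 XOR 0 XOR 14 = 12.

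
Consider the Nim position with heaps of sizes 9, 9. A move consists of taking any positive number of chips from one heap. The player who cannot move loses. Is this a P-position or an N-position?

P-position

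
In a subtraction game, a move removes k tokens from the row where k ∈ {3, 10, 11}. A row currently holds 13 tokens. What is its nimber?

Build the Grundy sequence with g(k) = mex{g(k−s) : s ∈ {3, 10, 11}, s ≤ k}:
k:     0  1  2  3  4  5  6  7  8  9 10 11 12 13
g(k):  0  0  0  1  1  1  0  0  0  1  1  1  2  2
So g(13) = 2.

2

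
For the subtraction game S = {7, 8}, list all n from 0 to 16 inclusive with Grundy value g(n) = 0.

Compute g(0), g(1), … for moves {7, 8}:
k:     0  1  2  3  4  5  6  7  8  9 10 11 12 13 14 15 16
g(k):  0  0  0  0  0  0  0  1  1  1  1  1  1  1  2  0  0
The P-positions (g = 0) in 0..16 are 0, 1, 2, 3, 4, 5, 6, 15, 16.

0, 1, 2, 3, 4, 5, 6, 15, 16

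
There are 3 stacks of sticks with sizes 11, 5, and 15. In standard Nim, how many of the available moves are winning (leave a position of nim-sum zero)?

3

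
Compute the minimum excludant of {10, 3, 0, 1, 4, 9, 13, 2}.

The values 0, 1, 2, 3, 4 are all present; 5 is the first non-negative integer missing from the set.

5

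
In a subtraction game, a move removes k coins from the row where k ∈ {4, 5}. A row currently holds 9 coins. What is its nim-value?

0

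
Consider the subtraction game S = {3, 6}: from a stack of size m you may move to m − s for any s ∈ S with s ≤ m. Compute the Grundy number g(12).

1

Compute g(0), g(1), … for moves {3, 6}:
k:     0  1  2  3  4  5  6  7  8  9 10 11 12
g(k):  0  0  0  1  1  1  2  2  2  0  0  0  1
So g(12) = 1.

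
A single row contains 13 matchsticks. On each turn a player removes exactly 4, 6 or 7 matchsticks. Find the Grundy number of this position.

Build the Grundy sequence with g(k) = mex{g(k−s) : s ∈ {4, 6, 7}, s ≤ k}:
g(0) = mex{} = 0
g(1) = mex{} = 0
g(2) = mex{} = 0
g(3) = mex{} = 0
g(4) = mex{0} = 1
g(5) = mex{0} = 1
g(6) = mex{0} = 1
g(7) = mex{0} = 1
g(8) = mex{0,1} = 2
g(9) = mex{0,1} = 2
g(10) = mex{0,1} = 2
g(11) = mex{1} = 0
g(12) = mex{1,2} = 0
g(13) = mex{1,2} = 0
So g(13) = 0.

0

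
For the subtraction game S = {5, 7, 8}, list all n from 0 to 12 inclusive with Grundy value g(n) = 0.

0, 1, 2, 3, 4

Build the Grundy sequence with g(k) = mex{g(k−s) : s ∈ {5, 7, 8}, s ≤ k}:
k:     0  1  2  3  4  5  6  7  8  9 10 11 12
g(k):  0  0  0  0  0  1  1  1  1  1  2  2  2
The P-positions (g = 0) in 0..12 are 0, 1, 2, 3, 4.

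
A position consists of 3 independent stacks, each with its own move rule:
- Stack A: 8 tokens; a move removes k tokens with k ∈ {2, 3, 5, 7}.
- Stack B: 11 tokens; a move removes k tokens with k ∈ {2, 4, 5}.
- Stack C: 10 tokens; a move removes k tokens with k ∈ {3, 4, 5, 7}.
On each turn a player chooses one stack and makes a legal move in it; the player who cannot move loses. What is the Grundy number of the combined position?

6

Grundy values for stack A (subtraction set {2, 3, 5, 7}):
g(0) = mex{} = 0
g(1) = mex{} = 0
g(2) = mex{0} = 1
g(3) = mex{0} = 1
g(4) = mex{0,1} = 2
g(5) = mex{0,1} = 2
g(6) = mex{0,1,2} = 3
g(7) = mex{0,1,2} = 3
g(8) = mex{0,1,2,3} = 4
So g(8) = 4.
Grundy values for stack B (subtraction set {2, 4, 5}):
k:     0  1  2  3  4  5  6  7  8  9 10 11
g(k):  0  0  1  1  2  2  3  0  0  1  1  2
So g(11) = 2.
Build the Grundy sequence for stack C with g(k) = mex{g(k−s) : s ∈ {3, 4, 5, 7}, s ≤ k}:
g(0) = mex{} = 0
g(1) = mex{} = 0
g(2) = mex{} = 0
g(3) = mex{0} = 1
g(4) = mex{0} = 1
g(5) = mex{0} = 1
g(6) = mex{0,1} = 2
g(7) = mex{0,1} = 2
g(8) = mex{0,1} = 2
g(9) = mex{0,1,2} = 3
g(10) = mex{1,2} = 0
So g(10) = 0.
By the Sprague-Grundy theorem, the Grundy value of a sum of independent games is the XOR of the component values.
Combined value = 4 ⊕ 2 ⊕ 0 = 6.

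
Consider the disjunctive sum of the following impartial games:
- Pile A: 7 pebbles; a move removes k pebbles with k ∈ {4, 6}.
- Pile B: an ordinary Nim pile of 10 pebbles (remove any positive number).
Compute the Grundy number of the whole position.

For pile A, compute g(0), g(1), … with moves {4, 6}:
g(0) = mex{} = 0
g(1) = mex{} = 0
g(2) = mex{} = 0
g(3) = mex{} = 0
g(4) = mex{0} = 1
g(5) = mex{0} = 1
g(6) = mex{0} = 1
g(7) = mex{0} = 1
So g(7) = 1.
Pile B is a plain Nim pile of size 10, so its Grundy value is 10.
The value of a disjunctive sum is the nim-sum of the parts.
Combined value = 1 XOR 10 = 11.

11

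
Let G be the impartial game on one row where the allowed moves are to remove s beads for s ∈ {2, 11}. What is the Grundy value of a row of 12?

2

Compute g(0), g(1), … for moves {2, 11}:
k:     0  1  2  3  4  5  6  7  8  9 10 11 12
g(k):  0  0  1  1  0  0  1  1  0  0  1  1  2
So g(12) = 2.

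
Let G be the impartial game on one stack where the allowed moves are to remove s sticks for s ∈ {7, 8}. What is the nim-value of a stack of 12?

1

Grundy values for subtraction set {7, 8}:
k:     0  1  2  3  4  5  6  7  8  9 10 11 12
g(k):  0  0  0  0  0  0  0  1  1  1  1  1  1
So g(12) = 1.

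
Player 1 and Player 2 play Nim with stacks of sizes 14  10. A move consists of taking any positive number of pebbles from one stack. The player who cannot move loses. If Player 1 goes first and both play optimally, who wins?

Player 1 wins

Write each in binary and XOR column by column:
  1110  (14)
  1010  (10)
  ----
  0100  (4)
The nim-sum is 4 ≠ 0, so this is an N-position: the player to move can win; Player 1 has a winning move.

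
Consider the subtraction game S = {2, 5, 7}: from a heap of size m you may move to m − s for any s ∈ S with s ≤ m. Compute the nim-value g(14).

Compute g(0), g(1), … for moves {2, 5, 7}:
k:     0  1  2  3  4  5  6  7  8  9 10 11 12 13 14
g(k):  0  0  1  1  0  2  1  3  2  2  0  3  1  0  0
So g(14) = 0.

0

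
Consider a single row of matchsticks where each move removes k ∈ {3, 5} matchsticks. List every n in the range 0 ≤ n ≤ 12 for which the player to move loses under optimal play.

0, 1, 2, 8, 9, 10

Build the Grundy sequence with g(k) = mex{g(k−s) : s ∈ {3, 5}, s ≤ k}:
g(0) = mex{} = 0
g(1) = mex{} = 0
g(2) = mex{} = 0
g(3) = mex{0} = 1
g(4) = mex{0} = 1
g(5) = mex{0} = 1
g(6) = mex{0,1} = 2
g(7) = mex{0,1} = 2
g(8) = mex{1} = 0
g(9) = mex{1,2} = 0
g(10) = mex{1,2} = 0
g(11) = mex{0,2} = 1
g(12) = mex{0,2} = 1
The P-positions (g = 0) in 0..12 are 0, 1, 2, 8, 9, 10.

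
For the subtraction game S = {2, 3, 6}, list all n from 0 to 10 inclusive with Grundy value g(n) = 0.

Compute g(0), g(1), … for moves {2, 3, 6}:
k:     0  1  2  3  4  5  6  7  8  9 10
g(k):  0  0  1  1  2  0  3  1  2  0  0
The P-positions (g = 0) in 0..10 are 0, 1, 5, 9, 10.

0, 1, 5, 9, 10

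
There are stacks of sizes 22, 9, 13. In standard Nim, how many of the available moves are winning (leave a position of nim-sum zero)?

Compute the nim-sum pairwise:
22 XOR 9 = 31
31 XOR 13 = 18
The overall nim-sum is X = 18. A stack of size p has a winning move iff p XOR X < p (reduce it to p XOR X).
  22: 22 XOR 18 = 4 < 22 — winning move (to 4).
  9: 9 XOR 18 = 27 ≥ 9 — no move.
  13: 13 XOR 18 = 31 ≥ 13 — no move.
That gives 1 winning move.

1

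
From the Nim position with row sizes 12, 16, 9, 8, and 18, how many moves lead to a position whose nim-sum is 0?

3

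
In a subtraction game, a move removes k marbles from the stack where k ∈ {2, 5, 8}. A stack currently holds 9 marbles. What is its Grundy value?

Compute g(0), g(1), … for moves {2, 5, 8}:
g(0) = mex{} = 0
g(1) = mex{} = 0
g(2) = mex{0} = 1
g(3) = mex{0} = 1
g(4) = mex{1} = 0
g(5) = mex{0,1} = 2
g(6) = mex{0} = 1
g(7) = mex{1,2} = 0
g(8) = mex{0,1} = 2
g(9) = mex{0} = 1
So g(9) = 1.

1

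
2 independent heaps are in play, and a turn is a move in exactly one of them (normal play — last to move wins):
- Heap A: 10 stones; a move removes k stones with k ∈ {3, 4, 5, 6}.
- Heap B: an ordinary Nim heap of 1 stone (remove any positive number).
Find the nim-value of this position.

For heap A, compute g(0), g(1), … with moves {3, 4, 5, 6}:
g(0) = mex{} = 0
g(1) = mex{} = 0
g(2) = mex{} = 0
g(3) = mex{0} = 1
g(4) = mex{0} = 1
g(5) = mex{0} = 1
g(6) = mex{0,1} = 2
g(7) = mex{0,1} = 2
g(8) = mex{0,1} = 2
g(9) = mex{1,2} = 0
g(10) = mex{1,2} = 0
So g(10) = 0.
Heap B is a plain Nim heap of size 1, so its Grundy value is 1.
The value of a disjunctive sum is the nim-sum of the parts.
Combined value = 0 ⊕ 1 = 1.

1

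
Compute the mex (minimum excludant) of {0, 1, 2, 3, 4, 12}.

The values 0, 1, 2, 3, 4 are all present; 5 is the first non-negative integer missing from the set.

5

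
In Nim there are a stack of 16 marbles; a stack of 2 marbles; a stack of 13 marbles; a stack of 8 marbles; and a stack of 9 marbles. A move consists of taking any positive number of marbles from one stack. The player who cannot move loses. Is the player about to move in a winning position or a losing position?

Winning position

Bitwise XOR of the heap sizes:
  10000  (16)
  00010  (2)
  01101  (13)
  01000  (8)
  01001  (9)
  -----
  11110  (30)
The nim-sum is 30 ≠ 0, so this is an N-position: the player to move can win.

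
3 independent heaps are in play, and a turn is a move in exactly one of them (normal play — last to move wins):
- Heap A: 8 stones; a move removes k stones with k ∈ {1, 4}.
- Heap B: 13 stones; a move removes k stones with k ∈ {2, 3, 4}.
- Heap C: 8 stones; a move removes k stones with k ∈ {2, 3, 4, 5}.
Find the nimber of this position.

1

Grundy values for heap A (subtraction set {1, 4}):
k:     0  1  2  3  4  5  6  7  8
g(k):  0  1  0  1  2  0  1  0  1
So g(8) = 1.
Grundy values for heap B (subtraction set {2, 3, 4}):
k:     0  1  2  3  4  5  6  7  8  9 10 11 12 13
g(k):  0  0  1  1  2  2  0  0  1  1  2  2  0  0
So g(13) = 0.
Grundy values for heap C (subtraction set {2, 3, 4, 5}):
g(0) = mex{} = 0
g(1) = mex{} = 0
g(2) = mex{0} = 1
g(3) = mex{0} = 1
g(4) = mex{0,1} = 2
g(5) = mex{0,1} = 2
g(6) = mex{0,1,2} = 3
g(7) = mex{1,2} = 0
g(8) = mex{1,2,3} = 0
So g(8) = 0.
By the Sprague-Grundy theorem, the Grundy value of a sum of independent games is the XOR of the component values.
Combined value = 1 XOR 0 XOR 0 = 1.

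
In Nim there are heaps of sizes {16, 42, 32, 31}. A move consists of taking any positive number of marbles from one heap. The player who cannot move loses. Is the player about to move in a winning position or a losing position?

Nim-sum: 16 XOR 42 XOR 32 XOR 31 = 5.
The nim-sum is 5 ≠ 0, so this is an N-position: the player to move can win.

Winning position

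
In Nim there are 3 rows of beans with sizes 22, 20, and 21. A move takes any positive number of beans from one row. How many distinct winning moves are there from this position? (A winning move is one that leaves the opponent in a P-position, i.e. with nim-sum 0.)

3

Compute the nim-sum pairwise:
22 ⊕ 20 = 2
2 ⊕ 21 = 23
The overall nim-sum is X = 23. A row of size p has a winning move iff p XOR X < p (reduce it to p XOR X).
  22: 22 XOR 23 = 1 < 22 — winning move (to 1).
  20: 20 XOR 23 = 3 < 20 — winning move (to 3).
  21: 21 XOR 23 = 2 < 21 — winning move (to 2).
That gives 3 winning moves.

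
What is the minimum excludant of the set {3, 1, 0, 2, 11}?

The values 0, 1, 2, 3 are all present; 4 is the first non-negative integer missing from the set.

4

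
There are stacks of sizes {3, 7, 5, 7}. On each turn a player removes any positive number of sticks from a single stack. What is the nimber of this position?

6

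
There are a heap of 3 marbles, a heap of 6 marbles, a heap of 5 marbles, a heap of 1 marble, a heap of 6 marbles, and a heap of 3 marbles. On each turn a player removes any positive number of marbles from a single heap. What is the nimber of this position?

4

Compute the nim-sum pairwise:
3 ^ 6 = 5
5 ^ 5 = 0
0 ^ 1 = 1
1 ^ 6 = 7
7 ^ 3 = 4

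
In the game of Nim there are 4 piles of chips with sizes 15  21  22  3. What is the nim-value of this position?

15

Write each in binary and XOR column by column:
  01111  (15)
  10101  (21)
  10110  (22)
  00011  (3)
  -----
  01111  (15)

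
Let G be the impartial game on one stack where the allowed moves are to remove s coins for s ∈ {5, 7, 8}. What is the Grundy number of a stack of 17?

0

Build the Grundy sequence with g(k) = mex{g(k−s) : s ∈ {5, 7, 8}, s ≤ k}:
k:     0  1  2  3  4  5  6  7  8  9 10 11 12 13 14 15 16 17
g(k):  0  0  0  0  0  1  1  1  1  1  2  2  2  0  0  0  0  0
So g(17) = 0.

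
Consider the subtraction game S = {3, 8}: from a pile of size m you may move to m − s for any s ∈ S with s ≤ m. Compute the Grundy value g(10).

Build the Grundy sequence with g(k) = mex{g(k−s) : s ∈ {3, 8}, s ≤ k}:
k:     0  1  2  3  4  5  6  7  8  9 10
g(k):  0  0  0  1  1  1  0  0  2  1  1
So g(10) = 1.

1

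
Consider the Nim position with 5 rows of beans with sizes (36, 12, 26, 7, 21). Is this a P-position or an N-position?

N-position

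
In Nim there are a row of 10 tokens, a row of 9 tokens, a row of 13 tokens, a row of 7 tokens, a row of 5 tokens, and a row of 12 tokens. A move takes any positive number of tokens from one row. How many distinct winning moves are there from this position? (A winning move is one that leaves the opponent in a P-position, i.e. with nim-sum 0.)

0

Bitwise XOR of the heap sizes:
  1010  (10)
  1001  (9)
  1101  (13)
  0111  (7)
  0101  (5)
  1100  (12)
  ----
  0000  (0)
The nim-sum is already 0, so every move leaves a nonzero nim-sum — there are no winning moves.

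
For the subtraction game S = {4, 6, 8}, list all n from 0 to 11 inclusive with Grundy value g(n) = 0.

0, 1, 2, 3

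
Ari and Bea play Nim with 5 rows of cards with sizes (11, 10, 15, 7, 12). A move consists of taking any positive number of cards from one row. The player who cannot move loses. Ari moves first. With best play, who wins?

In binary:
  1011  (11)
  1010  (10)
  1111  (15)
  0111  (7)
  1100  (12)
  ----
  0101  (5)
The nim-sum is 5 ≠ 0, so this is an N-position: the player to move can win; Ari has a winning move.

Ari wins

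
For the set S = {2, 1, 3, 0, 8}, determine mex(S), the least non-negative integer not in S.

4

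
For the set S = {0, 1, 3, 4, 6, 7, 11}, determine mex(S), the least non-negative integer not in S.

2

The values 0, 1 are all present; 2 is the first non-negative integer missing from the set.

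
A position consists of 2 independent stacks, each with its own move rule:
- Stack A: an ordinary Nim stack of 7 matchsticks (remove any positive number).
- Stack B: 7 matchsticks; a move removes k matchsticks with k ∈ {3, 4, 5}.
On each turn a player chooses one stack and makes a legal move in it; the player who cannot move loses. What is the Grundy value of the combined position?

5

Stack A is a plain Nim stack of size 7, so its Grundy value is 7.
For stack B, compute g(0), g(1), … with moves {3, 4, 5}:
g(0) = mex{} = 0
g(1) = mex{} = 0
g(2) = mex{} = 0
g(3) = mex{0} = 1
g(4) = mex{0} = 1
g(5) = mex{0} = 1
g(6) = mex{0,1} = 2
g(7) = mex{0,1} = 2
So g(7) = 2.
By the Sprague-Grundy theorem, the Grundy value of a sum of independent games is the XOR of the component values.
Combined value = 7 XOR 2 = 5.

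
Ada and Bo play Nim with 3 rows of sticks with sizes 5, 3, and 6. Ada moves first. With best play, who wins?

Nim-sum: 5 ⊕ 3 ⊕ 6 = 0.
The nim-sum is 0, so this is a P-position: the player to move is in a losing position under optimal play; Ada is about to move from it and so loses — Bo wins.

Bo wins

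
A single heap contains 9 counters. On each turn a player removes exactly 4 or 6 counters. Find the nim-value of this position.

2

Compute g(0), g(1), … for moves {4, 6}:
k:     0  1  2  3  4  5  6  7  8  9
g(k):  0  0  0  0  1  1  1  1  2  2
So g(9) = 2.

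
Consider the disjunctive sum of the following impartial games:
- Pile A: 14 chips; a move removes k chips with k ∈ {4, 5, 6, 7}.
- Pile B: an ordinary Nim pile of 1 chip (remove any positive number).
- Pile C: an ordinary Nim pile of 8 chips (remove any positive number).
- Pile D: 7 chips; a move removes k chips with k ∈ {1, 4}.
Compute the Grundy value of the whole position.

For pile A, compute g(0), g(1), … with moves {4, 5, 6, 7}:
g(0) = mex{} = 0
g(1) = mex{} = 0
g(2) = mex{} = 0
g(3) = mex{} = 0
g(4) = mex{0} = 1
g(5) = mex{0} = 1
g(6) = mex{0} = 1
g(7) = mex{0} = 1
g(8) = mex{0,1} = 2
g(9) = mex{0,1} = 2
g(10) = mex{0,1} = 2
g(11) = mex{1} = 0
g(12) = mex{1,2} = 0
g(13) = mex{1,2} = 0
g(14) = mex{1,2} = 0
So g(14) = 0.
Pile B is a plain Nim pile of size 1, so its Grundy value is 1.
Pile C is a plain Nim pile of size 8, so its Grundy value is 8.
Grundy values for pile D (subtraction set {1, 4}):
k:     0  1  2  3  4  5  6  7
g(k):  0  1  0  1  2  0  1  0
So g(7) = 0.
The value of a disjunctive sum is the nim-sum of the parts.
Combined value = 0 XOR 1 XOR 8 XOR 0 = 9.

9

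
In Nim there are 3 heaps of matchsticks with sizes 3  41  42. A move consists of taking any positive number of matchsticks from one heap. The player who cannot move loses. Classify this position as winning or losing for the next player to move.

Losing position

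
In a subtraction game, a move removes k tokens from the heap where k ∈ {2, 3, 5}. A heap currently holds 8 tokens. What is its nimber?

0

Grundy values for subtraction set {2, 3, 5}:
k:     0  1  2  3  4  5  6  7  8
g(k):  0  0  1  1  2  2  3  0  0
So g(8) = 0.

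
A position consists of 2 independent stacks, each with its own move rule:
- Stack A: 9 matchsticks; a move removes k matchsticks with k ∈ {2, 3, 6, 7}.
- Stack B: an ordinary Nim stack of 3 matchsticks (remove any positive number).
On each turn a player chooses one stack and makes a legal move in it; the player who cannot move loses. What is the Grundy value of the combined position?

3

Build the Grundy sequence for stack A with g(k) = mex{g(k−s) : s ∈ {2, 3, 6, 7}, s ≤ k}:
k:     0  1  2  3  4  5  6  7  8  9
g(k):  0  0  1  1  2  0  3  1  2  0
So g(9) = 0.
Stack B is a plain Nim stack of size 3, so its Grundy value is 3.
By the Sprague-Grundy theorem, the Grundy value of a sum of independent games is the XOR of the component values.
Combined value = 0 XOR 3 = 3.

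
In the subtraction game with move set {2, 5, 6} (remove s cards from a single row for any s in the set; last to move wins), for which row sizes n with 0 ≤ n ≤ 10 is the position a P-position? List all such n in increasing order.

0, 1, 4, 8

Build the Grundy sequence with g(k) = mex{g(k−s) : s ∈ {2, 5, 6}, s ≤ k}:
k:     0  1  2  3  4  5  6  7  8  9 10
g(k):  0  0  1  1  0  2  1  3  0  2  1
The P-positions (g = 0) in 0..10 are 0, 1, 4, 8.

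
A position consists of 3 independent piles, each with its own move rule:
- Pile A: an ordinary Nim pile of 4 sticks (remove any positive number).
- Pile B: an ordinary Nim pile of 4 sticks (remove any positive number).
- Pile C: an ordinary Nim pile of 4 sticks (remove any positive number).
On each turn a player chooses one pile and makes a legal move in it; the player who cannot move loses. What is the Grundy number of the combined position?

Pile A is a plain Nim pile of size 4, so its Grundy value is 4.
Pile B is a plain Nim pile of size 4, so its Grundy value is 4.
Pile C is a plain Nim pile of size 4, so its Grundy value is 4.
By the Sprague-Grundy theorem, the Grundy value of a sum of independent games is the XOR of the component values.
Combined value = 4 ⊕ 4 ⊕ 4 = 4.

4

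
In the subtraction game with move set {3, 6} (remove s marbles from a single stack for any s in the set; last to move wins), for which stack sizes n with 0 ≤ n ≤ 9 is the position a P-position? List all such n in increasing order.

0, 1, 2, 9

Grundy values for subtraction set {3, 6}:
k:     0  1  2  3  4  5  6  7  8  9
g(k):  0  0  0  1  1  1  2  2  2  0
The P-positions (g = 0) in 0..9 are 0, 1, 2, 9.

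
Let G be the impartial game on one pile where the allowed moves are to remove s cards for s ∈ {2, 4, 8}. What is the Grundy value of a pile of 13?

0

Grundy values for subtraction set {2, 4, 8}:
g(0) = mex{} = 0
g(1) = mex{} = 0
g(2) = mex{0} = 1
g(3) = mex{0} = 1
g(4) = mex{0,1} = 2
g(5) = mex{0,1} = 2
g(6) = mex{1,2} = 0
g(7) = mex{1,2} = 0
g(8) = mex{0,2} = 1
g(9) = mex{0,2} = 1
g(10) = mex{0,1} = 2
g(11) = mex{0,1} = 2
g(12) = mex{1,2} = 0
g(13) = mex{1,2} = 0
So g(13) = 0.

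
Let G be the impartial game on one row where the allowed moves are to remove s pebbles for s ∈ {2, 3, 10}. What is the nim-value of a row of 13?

Build the Grundy sequence with g(k) = mex{g(k−s) : s ∈ {2, 3, 10}, s ≤ k}:
k:     0  1  2  3  4  5  6  7  8  9 10 11 12 13
g(k):  0  0  1  1  2  0  0  1  1  2  2  3  0  0
So g(13) = 0.

0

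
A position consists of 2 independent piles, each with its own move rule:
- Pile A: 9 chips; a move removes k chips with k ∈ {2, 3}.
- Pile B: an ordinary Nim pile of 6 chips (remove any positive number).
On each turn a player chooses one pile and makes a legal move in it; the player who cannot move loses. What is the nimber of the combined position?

Build the Grundy sequence for pile A with g(k) = mex{g(k−s) : s ∈ {2, 3}, s ≤ k}:
g(0) = mex{} = 0
g(1) = mex{} = 0
g(2) = mex{0} = 1
g(3) = mex{0} = 1
g(4) = mex{0,1} = 2
g(5) = mex{1} = 0
g(6) = mex{1,2} = 0
g(7) = mex{0,2} = 1
g(8) = mex{0} = 1
g(9) = mex{0,1} = 2
So g(9) = 2.
Pile B is a plain Nim pile of size 6, so its Grundy value is 6.
By the Sprague-Grundy theorem, the Grundy value of a sum of independent games is the XOR of the component values.
Combined value = 2 ⊕ 6 = 4.

4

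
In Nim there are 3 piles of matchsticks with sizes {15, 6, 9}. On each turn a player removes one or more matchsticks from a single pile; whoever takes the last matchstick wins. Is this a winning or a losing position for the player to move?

Losing position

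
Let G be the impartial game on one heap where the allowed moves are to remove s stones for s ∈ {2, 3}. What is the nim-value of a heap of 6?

Build the Grundy sequence with g(k) = mex{g(k−s) : s ∈ {2, 3}, s ≤ k}:
g(0) = mex{} = 0
g(1) = mex{} = 0
g(2) = mex{0} = 1
g(3) = mex{0} = 1
g(4) = mex{0,1} = 2
g(5) = mex{1} = 0
g(6) = mex{1,2} = 0
So g(6) = 0.

0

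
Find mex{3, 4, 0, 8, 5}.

1

0 is in the set but 1 is not, so the mex is 1.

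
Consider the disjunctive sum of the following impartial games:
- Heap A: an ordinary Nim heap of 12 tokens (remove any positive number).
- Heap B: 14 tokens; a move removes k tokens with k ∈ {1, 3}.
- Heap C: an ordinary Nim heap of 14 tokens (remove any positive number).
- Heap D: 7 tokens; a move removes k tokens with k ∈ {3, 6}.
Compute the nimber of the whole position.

0

Heap A is a plain Nim heap of size 12, so its Grundy value is 12.
Build the Grundy sequence for heap B with g(k) = mex{g(k−s) : s ∈ {1, 3}, s ≤ k}:
k:     0  1  2  3  4  5  6  7  8  9 10 11 12 13 14
g(k):  0  1  0  1  0  1  0  1  0  1  0  1  0  1  0
So g(14) = 0.
Heap C is a plain Nim heap of size 14, so its Grundy value is 14.
For heap D, compute g(0), g(1), … with moves {3, 6}:
k:     0  1  2  3  4  5  6  7
g(k):  0  0  0  1  1  1  2  2
So g(7) = 2.
By the Sprague-Grundy theorem, the Grundy value of a sum of independent games is the XOR of the component values.
Combined value = 12 XOR 0 XOR 14 XOR 2 = 0.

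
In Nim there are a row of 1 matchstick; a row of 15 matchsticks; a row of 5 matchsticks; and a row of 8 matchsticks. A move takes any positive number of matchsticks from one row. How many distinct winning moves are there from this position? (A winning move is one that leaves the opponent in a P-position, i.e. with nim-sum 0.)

1

Nim-sum: 1 ^ 15 ^ 5 ^ 8 = 3.
The overall nim-sum is X = 3. A row of size p has a winning move iff p XOR X < p (reduce it to p XOR X).
  1: 1 XOR 3 = 2 ≥ 1 — no move.
  15: 15 XOR 3 = 12 < 15 — winning move (to 12).
  5: 5 XOR 3 = 6 ≥ 5 — no move.
  8: 8 XOR 3 = 11 ≥ 8 — no move.
That gives 1 winning move.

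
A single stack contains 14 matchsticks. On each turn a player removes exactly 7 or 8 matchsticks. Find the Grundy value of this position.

Grundy values for subtraction set {7, 8}:
k:     0  1  2  3  4  5  6  7  8  9 10 11 12 13 14
g(k):  0  0  0  0  0  0  0  1  1  1  1  1  1  1  2
So g(14) = 2.

2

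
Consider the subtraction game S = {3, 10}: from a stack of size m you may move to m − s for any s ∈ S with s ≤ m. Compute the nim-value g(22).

Build the Grundy sequence with g(k) = mex{g(k−s) : s ∈ {3, 10}, s ≤ k}:
k:     0  1  2  3  4  5  6  7  8  9 10 11 12 13 14 15 16 17 18 19 20 21 22
g(k):  0  0  0  1  1  1  0  0  0  1  1  1  2  0  0  0  1  1  1  0  0  0  1
So g(22) = 1.

1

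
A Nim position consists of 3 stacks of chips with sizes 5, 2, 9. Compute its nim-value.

14

Bitwise XOR of the heap sizes:
  0101  (5)
  0010  (2)
  1001  (9)
  ----
  1110  (14)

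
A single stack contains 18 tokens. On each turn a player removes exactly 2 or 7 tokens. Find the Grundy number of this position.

Compute g(0), g(1), … for moves {2, 7}:
k:     0  1  2  3  4  5  6  7  8  9 10 11 12 13 14 15 16 17 18
g(k):  0  0  1  1  0  0  1  1  2  0  0  1  1  0  0  1  1  2  0
So g(18) = 0.

0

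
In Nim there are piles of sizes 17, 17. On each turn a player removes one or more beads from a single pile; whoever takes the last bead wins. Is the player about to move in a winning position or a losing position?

Losing position

Nim-sum: 17 XOR 17 = 0.
The nim-sum is 0, so this is a P-position: the player to move is in a losing position under optimal play.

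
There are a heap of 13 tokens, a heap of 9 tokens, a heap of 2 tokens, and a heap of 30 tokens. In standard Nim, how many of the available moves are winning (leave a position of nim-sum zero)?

Compute the nim-sum pairwise:
13 ^ 9 = 4
4 ^ 2 = 6
6 ^ 30 = 24
The overall nim-sum is X = 24. A heap of size p has a winning move iff p XOR X < p (reduce it to p XOR X).
  13: 13 XOR 24 = 21 ≥ 13 — no move.
  9: 9 XOR 24 = 17 ≥ 9 — no move.
  2: 2 XOR 24 = 26 ≥ 2 — no move.
  30: 30 XOR 24 = 6 < 30 — winning move (to 6).
That gives 1 winning move.

1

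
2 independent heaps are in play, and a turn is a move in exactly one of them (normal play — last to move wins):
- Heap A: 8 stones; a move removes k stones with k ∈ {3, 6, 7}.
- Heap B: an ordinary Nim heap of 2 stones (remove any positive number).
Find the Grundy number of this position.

0

Grundy values for heap A (subtraction set {3, 6, 7}):
g(0) = mex{} = 0
g(1) = mex{} = 0
g(2) = mex{} = 0
g(3) = mex{0} = 1
g(4) = mex{0} = 1
g(5) = mex{0} = 1
g(6) = mex{0,1} = 2
g(7) = mex{0,1} = 2
g(8) = mex{0,1} = 2
So g(8) = 2.
Heap B is a plain Nim heap of size 2, so its Grundy value is 2.
By the Sprague-Grundy theorem, the Grundy value of a sum of independent games is the XOR of the component values.
Combined value = 2 XOR 2 = 0.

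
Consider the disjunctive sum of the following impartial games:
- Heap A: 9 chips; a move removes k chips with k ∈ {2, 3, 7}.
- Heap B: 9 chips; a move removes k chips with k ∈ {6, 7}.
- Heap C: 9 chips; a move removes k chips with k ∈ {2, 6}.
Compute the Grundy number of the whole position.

3

Build the Grundy sequence for heap A with g(k) = mex{g(k−s) : s ∈ {2, 3, 7}, s ≤ k}:
k:     0  1  2  3  4  5  6  7  8  9
g(k):  0  0  1  1  2  0  0  1  1  2
So g(9) = 2.
Build the Grundy sequence for heap B with g(k) = mex{g(k−s) : s ∈ {6, 7}, s ≤ k}:
k:     0  1  2  3  4  5  6  7  8  9
g(k):  0  0  0  0  0  0  1  1  1  1
So g(9) = 1.
Build the Grundy sequence for heap C with g(k) = mex{g(k−s) : s ∈ {2, 6}, s ≤ k}:
k:     0  1  2  3  4  5  6  7  8  9
g(k):  0  0  1  1  0  0  1  1  0  0
So g(9) = 0.
By the Sprague-Grundy theorem, the Grundy value of a sum of independent games is the XOR of the component values.
Combined value = 2 ⊕ 1 ⊕ 0 = 3.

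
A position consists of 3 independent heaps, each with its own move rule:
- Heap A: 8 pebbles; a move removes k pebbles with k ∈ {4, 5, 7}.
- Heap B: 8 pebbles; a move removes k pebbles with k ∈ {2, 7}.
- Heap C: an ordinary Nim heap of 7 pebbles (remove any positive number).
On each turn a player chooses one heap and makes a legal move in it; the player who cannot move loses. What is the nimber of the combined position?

7

Build the Grundy sequence for heap A with g(k) = mex{g(k−s) : s ∈ {4, 5, 7}, s ≤ k}:
g(0) = mex{} = 0
g(1) = mex{} = 0
g(2) = mex{} = 0
g(3) = mex{} = 0
g(4) = mex{0} = 1
g(5) = mex{0} = 1
g(6) = mex{0} = 1
g(7) = mex{0} = 1
g(8) = mex{0,1} = 2
So g(8) = 2.
Grundy values for heap B (subtraction set {2, 7}):
k:     0  1  2  3  4  5  6  7  8
g(k):  0  0  1  1  0  0  1  1  2
So g(8) = 2.
Heap C is a plain Nim heap of size 7, so its Grundy value is 7.
By the Sprague-Grundy theorem, the Grundy value of a sum of independent games is the XOR of the component values.
Combined value = 2 ⊕ 2 ⊕ 7 = 7.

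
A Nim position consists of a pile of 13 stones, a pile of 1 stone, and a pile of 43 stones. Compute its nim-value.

39

Compute the nim-sum pairwise:
13 ⊕ 1 = 12
12 ⊕ 43 = 39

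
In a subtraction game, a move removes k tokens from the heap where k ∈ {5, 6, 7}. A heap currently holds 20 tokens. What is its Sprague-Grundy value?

1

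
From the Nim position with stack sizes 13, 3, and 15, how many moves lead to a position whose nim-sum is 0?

3

Compute the nim-sum pairwise:
13 ⊕ 3 = 14
14 ⊕ 15 = 1
The overall nim-sum is X = 1. A stack of size p has a winning move iff p XOR X < p (reduce it to p XOR X).
  13: 13 XOR 1 = 12 < 13 — winning move (to 12).
  3: 3 XOR 1 = 2 < 3 — winning move (to 2).
  15: 15 XOR 1 = 14 < 15 — winning move (to 14).
That gives 3 winning moves.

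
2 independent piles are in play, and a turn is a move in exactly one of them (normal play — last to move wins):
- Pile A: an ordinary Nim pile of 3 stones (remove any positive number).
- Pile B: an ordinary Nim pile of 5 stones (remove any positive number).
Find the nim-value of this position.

6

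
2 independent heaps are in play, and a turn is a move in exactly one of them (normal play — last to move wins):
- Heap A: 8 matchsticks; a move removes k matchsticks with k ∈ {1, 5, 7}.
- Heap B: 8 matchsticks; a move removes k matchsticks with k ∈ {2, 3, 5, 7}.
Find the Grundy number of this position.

For heap A, compute g(0), g(1), … with moves {1, 5, 7}:
k:     0  1  2  3  4  5  6  7  8
g(k):  0  1  0  1  0  1  0  1  0
So g(8) = 0.
Grundy values for heap B (subtraction set {2, 3, 5, 7}):
k:     0  1  2  3  4  5  6  7  8
g(k):  0  0  1  1  2  2  3  3  4
So g(8) = 4.
By the Sprague-Grundy theorem, the Grundy value of a sum of independent games is the XOR of the component values.
Combined value = 0 XOR 4 = 4.

4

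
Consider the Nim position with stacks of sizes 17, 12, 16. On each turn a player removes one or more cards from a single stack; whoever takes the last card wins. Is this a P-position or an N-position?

In binary:
  10001  (17)
  01100  (12)
  10000  (16)
  -----
  01101  (13)
The nim-sum is 13 ≠ 0, so this is an N-position: the player to move can win.

N-position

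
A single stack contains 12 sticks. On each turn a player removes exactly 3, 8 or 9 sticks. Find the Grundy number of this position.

0

Build the Grundy sequence with g(k) = mex{g(k−s) : s ∈ {3, 8, 9}, s ≤ k}:
k:     0  1  2  3  4  5  6  7  8  9 10 11 12
g(k):  0  0  0  1  1  1  0  0  2  1  1  3  0
So g(12) = 0.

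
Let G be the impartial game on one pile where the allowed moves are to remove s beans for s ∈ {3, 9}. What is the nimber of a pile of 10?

1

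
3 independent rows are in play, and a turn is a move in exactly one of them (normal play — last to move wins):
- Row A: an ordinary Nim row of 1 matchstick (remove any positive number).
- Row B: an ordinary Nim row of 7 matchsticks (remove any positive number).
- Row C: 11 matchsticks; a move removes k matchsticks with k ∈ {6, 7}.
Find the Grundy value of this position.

7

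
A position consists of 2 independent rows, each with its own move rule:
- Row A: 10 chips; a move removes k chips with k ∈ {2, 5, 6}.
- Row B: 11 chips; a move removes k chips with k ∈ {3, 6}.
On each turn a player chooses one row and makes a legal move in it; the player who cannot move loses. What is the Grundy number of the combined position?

1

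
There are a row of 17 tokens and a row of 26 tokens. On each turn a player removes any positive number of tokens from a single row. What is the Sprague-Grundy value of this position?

11

Compute the nim-sum pairwise:
17 ^ 26 = 11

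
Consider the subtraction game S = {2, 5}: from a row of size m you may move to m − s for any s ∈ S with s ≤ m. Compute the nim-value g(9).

1

Grundy values for subtraction set {2, 5}:
k:     0  1  2  3  4  5  6  7  8  9
g(k):  0  0  1  1  0  2  1  0  0  1
So g(9) = 1.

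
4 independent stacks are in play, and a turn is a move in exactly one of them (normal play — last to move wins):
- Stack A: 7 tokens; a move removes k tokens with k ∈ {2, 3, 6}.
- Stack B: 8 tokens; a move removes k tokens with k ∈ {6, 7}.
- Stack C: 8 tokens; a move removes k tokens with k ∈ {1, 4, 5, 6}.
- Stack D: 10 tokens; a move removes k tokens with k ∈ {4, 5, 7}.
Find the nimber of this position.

6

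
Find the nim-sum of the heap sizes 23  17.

Compute the nim-sum pairwise:
23 ⊕ 17 = 6

6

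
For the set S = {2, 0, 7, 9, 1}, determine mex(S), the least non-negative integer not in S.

3

The values 0, 1, 2 are all present; 3 is the first non-negative integer missing from the set.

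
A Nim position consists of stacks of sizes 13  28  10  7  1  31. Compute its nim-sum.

2

Compute the nim-sum pairwise:
13 ⊕ 28 = 17
17 ⊕ 10 = 27
27 ⊕ 7 = 28
28 ⊕ 1 = 29
29 ⊕ 31 = 2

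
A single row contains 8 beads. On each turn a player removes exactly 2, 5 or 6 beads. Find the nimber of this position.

0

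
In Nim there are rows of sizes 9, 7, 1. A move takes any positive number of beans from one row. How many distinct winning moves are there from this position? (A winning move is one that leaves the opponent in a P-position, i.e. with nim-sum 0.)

1

Nim-sum: 9 XOR 7 XOR 1 = 15.
The overall nim-sum is X = 15. A row of size p has a winning move iff p XOR X < p (reduce it to p XOR X).
  9: 9 XOR 15 = 6 < 9 — winning move (to 6).
  7: 7 XOR 15 = 8 ≥ 7 — no move.
  1: 1 XOR 15 = 14 ≥ 1 — no move.
That gives 1 winning move.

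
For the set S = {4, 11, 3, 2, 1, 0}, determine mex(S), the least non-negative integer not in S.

5

The values 0, 1, 2, 3, 4 are all present; 5 is the first non-negative integer missing from the set.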